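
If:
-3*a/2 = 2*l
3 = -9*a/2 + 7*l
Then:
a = -4/13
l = 3/13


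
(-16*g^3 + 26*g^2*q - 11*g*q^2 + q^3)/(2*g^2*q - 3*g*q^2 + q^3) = (-8*g + q)/q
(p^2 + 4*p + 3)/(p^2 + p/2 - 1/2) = 2*(p + 3)/(2*p - 1)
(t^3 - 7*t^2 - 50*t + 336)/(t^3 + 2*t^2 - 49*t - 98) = (t^2 - 14*t + 48)/(t^2 - 5*t - 14)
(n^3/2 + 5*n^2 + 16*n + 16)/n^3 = 1/2 + 5/n + 16/n^2 + 16/n^3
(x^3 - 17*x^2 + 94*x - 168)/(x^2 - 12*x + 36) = (x^2 - 11*x + 28)/(x - 6)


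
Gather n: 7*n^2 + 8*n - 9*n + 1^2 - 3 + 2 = 7*n^2 - n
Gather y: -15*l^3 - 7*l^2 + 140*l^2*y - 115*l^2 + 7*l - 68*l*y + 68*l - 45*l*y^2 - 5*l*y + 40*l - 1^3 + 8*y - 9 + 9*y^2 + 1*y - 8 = -15*l^3 - 122*l^2 + 115*l + y^2*(9 - 45*l) + y*(140*l^2 - 73*l + 9) - 18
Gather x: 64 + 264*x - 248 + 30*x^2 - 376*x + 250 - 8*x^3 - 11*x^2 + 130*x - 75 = -8*x^3 + 19*x^2 + 18*x - 9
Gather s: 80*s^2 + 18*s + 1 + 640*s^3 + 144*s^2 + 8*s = 640*s^3 + 224*s^2 + 26*s + 1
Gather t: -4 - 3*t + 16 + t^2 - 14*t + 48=t^2 - 17*t + 60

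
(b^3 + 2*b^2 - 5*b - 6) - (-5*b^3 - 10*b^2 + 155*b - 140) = 6*b^3 + 12*b^2 - 160*b + 134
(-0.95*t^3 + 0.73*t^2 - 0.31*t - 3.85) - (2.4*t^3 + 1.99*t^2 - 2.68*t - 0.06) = -3.35*t^3 - 1.26*t^2 + 2.37*t - 3.79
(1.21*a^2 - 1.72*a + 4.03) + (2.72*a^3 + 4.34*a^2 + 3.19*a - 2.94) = 2.72*a^3 + 5.55*a^2 + 1.47*a + 1.09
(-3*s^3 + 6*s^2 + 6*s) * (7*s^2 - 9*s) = -21*s^5 + 69*s^4 - 12*s^3 - 54*s^2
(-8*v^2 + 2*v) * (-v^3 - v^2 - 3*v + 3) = 8*v^5 + 6*v^4 + 22*v^3 - 30*v^2 + 6*v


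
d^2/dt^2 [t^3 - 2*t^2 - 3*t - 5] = 6*t - 4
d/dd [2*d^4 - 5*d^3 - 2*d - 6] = 8*d^3 - 15*d^2 - 2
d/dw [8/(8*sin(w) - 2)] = -16*cos(w)/(4*sin(w) - 1)^2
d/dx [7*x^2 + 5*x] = 14*x + 5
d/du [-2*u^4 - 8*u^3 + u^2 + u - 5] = -8*u^3 - 24*u^2 + 2*u + 1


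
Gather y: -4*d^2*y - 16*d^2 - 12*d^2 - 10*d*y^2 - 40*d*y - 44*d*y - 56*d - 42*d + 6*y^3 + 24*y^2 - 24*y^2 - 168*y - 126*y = -28*d^2 - 10*d*y^2 - 98*d + 6*y^3 + y*(-4*d^2 - 84*d - 294)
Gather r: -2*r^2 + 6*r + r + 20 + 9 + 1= -2*r^2 + 7*r + 30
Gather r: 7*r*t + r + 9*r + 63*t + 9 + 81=r*(7*t + 10) + 63*t + 90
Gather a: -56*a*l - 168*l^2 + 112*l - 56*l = -56*a*l - 168*l^2 + 56*l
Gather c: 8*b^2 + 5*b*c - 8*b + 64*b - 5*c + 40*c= 8*b^2 + 56*b + c*(5*b + 35)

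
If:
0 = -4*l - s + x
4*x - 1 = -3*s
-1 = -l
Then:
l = 1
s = -15/7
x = 13/7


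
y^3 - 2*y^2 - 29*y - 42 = (y - 7)*(y + 2)*(y + 3)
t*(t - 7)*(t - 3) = t^3 - 10*t^2 + 21*t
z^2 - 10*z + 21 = (z - 7)*(z - 3)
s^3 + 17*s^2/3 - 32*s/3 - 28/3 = (s - 2)*(s + 2/3)*(s + 7)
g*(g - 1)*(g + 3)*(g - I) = g^4 + 2*g^3 - I*g^3 - 3*g^2 - 2*I*g^2 + 3*I*g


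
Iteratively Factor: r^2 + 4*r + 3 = (r + 3)*(r + 1)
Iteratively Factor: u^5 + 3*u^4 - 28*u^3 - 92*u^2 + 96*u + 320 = (u + 4)*(u^4 - u^3 - 24*u^2 + 4*u + 80) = (u - 5)*(u + 4)*(u^3 + 4*u^2 - 4*u - 16) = (u - 5)*(u + 4)^2*(u^2 - 4) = (u - 5)*(u - 2)*(u + 4)^2*(u + 2)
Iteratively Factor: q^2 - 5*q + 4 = (q - 4)*(q - 1)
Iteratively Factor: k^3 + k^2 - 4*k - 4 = (k + 2)*(k^2 - k - 2) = (k + 1)*(k + 2)*(k - 2)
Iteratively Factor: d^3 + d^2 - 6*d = (d + 3)*(d^2 - 2*d) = d*(d + 3)*(d - 2)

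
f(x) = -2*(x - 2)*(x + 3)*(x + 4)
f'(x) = -2*(x - 2)*(x + 3) - 2*(x - 2)*(x + 4) - 2*(x + 3)*(x + 4) = -6*x^2 - 20*x + 4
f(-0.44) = 44.47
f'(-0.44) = 11.64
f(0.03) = 48.11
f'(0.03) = 3.39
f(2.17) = -10.85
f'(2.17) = -67.65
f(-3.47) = -2.73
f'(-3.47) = 1.15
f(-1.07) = 34.72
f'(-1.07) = 18.53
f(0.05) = 48.17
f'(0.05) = 2.98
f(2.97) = -80.73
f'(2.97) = -108.33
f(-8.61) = 548.79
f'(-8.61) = -268.59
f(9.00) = -2184.00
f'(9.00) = -662.00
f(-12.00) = 2016.00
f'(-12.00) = -620.00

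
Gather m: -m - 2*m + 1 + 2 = 3 - 3*m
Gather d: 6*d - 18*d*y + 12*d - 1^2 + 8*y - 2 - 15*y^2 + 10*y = d*(18 - 18*y) - 15*y^2 + 18*y - 3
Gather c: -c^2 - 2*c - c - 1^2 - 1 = -c^2 - 3*c - 2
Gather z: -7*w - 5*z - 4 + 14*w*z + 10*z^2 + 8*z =-7*w + 10*z^2 + z*(14*w + 3) - 4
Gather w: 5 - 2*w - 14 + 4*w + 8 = 2*w - 1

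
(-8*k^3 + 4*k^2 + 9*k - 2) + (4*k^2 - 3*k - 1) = -8*k^3 + 8*k^2 + 6*k - 3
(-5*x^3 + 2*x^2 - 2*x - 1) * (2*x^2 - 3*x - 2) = -10*x^5 + 19*x^4 + 7*x + 2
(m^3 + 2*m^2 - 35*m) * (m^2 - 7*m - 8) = m^5 - 5*m^4 - 57*m^3 + 229*m^2 + 280*m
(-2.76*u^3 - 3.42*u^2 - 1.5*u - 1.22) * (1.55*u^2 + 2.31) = -4.278*u^5 - 5.301*u^4 - 8.7006*u^3 - 9.7912*u^2 - 3.465*u - 2.8182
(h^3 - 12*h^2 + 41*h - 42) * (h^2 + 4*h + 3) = h^5 - 8*h^4 - 4*h^3 + 86*h^2 - 45*h - 126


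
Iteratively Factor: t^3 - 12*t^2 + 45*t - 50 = (t - 5)*(t^2 - 7*t + 10) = (t - 5)^2*(t - 2)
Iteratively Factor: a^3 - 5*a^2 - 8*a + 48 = (a + 3)*(a^2 - 8*a + 16) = (a - 4)*(a + 3)*(a - 4)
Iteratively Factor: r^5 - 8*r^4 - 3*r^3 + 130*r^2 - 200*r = (r - 2)*(r^4 - 6*r^3 - 15*r^2 + 100*r) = (r - 2)*(r + 4)*(r^3 - 10*r^2 + 25*r) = (r - 5)*(r - 2)*(r + 4)*(r^2 - 5*r) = r*(r - 5)*(r - 2)*(r + 4)*(r - 5)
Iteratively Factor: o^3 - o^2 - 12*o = (o - 4)*(o^2 + 3*o) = o*(o - 4)*(o + 3)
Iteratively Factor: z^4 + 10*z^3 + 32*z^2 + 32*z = (z + 4)*(z^3 + 6*z^2 + 8*z) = z*(z + 4)*(z^2 + 6*z + 8) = z*(z + 2)*(z + 4)*(z + 4)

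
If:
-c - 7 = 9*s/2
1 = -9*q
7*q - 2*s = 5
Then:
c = 6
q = -1/9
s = -26/9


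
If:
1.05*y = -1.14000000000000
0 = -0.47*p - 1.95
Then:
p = -4.15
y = -1.09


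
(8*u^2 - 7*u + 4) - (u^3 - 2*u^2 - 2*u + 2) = -u^3 + 10*u^2 - 5*u + 2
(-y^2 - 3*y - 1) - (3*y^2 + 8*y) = -4*y^2 - 11*y - 1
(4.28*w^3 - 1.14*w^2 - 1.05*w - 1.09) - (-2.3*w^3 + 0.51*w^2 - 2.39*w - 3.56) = 6.58*w^3 - 1.65*w^2 + 1.34*w + 2.47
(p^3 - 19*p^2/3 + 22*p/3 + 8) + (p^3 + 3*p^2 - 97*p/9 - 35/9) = 2*p^3 - 10*p^2/3 - 31*p/9 + 37/9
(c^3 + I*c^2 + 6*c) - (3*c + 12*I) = c^3 + I*c^2 + 3*c - 12*I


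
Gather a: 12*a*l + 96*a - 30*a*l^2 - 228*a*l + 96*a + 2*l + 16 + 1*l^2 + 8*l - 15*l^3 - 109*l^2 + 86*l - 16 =a*(-30*l^2 - 216*l + 192) - 15*l^3 - 108*l^2 + 96*l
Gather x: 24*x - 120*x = -96*x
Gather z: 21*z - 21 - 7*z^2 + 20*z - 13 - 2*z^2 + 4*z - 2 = -9*z^2 + 45*z - 36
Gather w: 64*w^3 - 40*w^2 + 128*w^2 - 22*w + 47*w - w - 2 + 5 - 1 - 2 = 64*w^3 + 88*w^2 + 24*w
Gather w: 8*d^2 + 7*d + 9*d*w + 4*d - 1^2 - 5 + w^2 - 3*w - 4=8*d^2 + 11*d + w^2 + w*(9*d - 3) - 10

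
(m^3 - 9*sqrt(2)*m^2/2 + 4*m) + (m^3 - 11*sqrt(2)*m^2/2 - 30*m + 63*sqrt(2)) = 2*m^3 - 10*sqrt(2)*m^2 - 26*m + 63*sqrt(2)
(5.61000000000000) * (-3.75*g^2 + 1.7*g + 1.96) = -21.0375*g^2 + 9.537*g + 10.9956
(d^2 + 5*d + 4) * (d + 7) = d^3 + 12*d^2 + 39*d + 28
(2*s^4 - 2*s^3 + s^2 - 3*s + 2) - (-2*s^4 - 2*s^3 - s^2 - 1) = 4*s^4 + 2*s^2 - 3*s + 3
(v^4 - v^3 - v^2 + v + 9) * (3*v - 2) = 3*v^5 - 5*v^4 - v^3 + 5*v^2 + 25*v - 18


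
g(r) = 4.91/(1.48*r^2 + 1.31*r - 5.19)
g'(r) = 4.91*(-2.96*r - 1.31)/(1.48*r^2 + 1.31*r - 5.19)^2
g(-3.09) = 1.00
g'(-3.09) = 1.61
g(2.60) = 0.60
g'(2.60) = -0.65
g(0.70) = -1.38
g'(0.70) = -1.32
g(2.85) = 0.46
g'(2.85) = -0.43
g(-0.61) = -0.90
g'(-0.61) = 0.08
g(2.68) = 0.55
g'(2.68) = -0.57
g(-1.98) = -2.48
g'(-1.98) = 5.69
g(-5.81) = 0.13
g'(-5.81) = 0.06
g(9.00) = 0.04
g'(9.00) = -0.01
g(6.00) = 0.09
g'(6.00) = -0.03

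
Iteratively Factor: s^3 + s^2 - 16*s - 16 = (s - 4)*(s^2 + 5*s + 4) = (s - 4)*(s + 1)*(s + 4)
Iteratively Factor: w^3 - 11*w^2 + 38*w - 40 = (w - 4)*(w^2 - 7*w + 10) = (w - 4)*(w - 2)*(w - 5)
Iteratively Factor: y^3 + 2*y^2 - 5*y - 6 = (y - 2)*(y^2 + 4*y + 3) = (y - 2)*(y + 3)*(y + 1)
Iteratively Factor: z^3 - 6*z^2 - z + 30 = (z - 3)*(z^2 - 3*z - 10) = (z - 5)*(z - 3)*(z + 2)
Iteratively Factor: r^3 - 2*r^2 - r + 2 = (r - 2)*(r^2 - 1) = (r - 2)*(r - 1)*(r + 1)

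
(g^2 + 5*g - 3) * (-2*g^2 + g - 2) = -2*g^4 - 9*g^3 + 9*g^2 - 13*g + 6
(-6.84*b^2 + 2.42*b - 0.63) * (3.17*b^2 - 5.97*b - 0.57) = -21.6828*b^4 + 48.5062*b^3 - 12.5457*b^2 + 2.3817*b + 0.3591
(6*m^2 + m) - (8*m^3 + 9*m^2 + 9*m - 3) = -8*m^3 - 3*m^2 - 8*m + 3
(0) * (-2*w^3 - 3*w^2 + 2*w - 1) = 0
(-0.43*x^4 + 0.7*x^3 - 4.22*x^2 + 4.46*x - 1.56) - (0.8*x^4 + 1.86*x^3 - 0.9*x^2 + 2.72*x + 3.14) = -1.23*x^4 - 1.16*x^3 - 3.32*x^2 + 1.74*x - 4.7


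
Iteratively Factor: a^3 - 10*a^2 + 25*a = (a)*(a^2 - 10*a + 25) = a*(a - 5)*(a - 5)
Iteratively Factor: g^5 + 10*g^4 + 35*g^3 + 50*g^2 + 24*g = (g + 1)*(g^4 + 9*g^3 + 26*g^2 + 24*g) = (g + 1)*(g + 4)*(g^3 + 5*g^2 + 6*g) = g*(g + 1)*(g + 4)*(g^2 + 5*g + 6) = g*(g + 1)*(g + 2)*(g + 4)*(g + 3)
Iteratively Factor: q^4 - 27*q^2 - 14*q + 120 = (q - 5)*(q^3 + 5*q^2 - 2*q - 24) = (q - 5)*(q - 2)*(q^2 + 7*q + 12) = (q - 5)*(q - 2)*(q + 3)*(q + 4)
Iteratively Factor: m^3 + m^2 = (m)*(m^2 + m) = m*(m + 1)*(m)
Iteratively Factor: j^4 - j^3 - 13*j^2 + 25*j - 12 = (j - 1)*(j^3 - 13*j + 12) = (j - 3)*(j - 1)*(j^2 + 3*j - 4) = (j - 3)*(j - 1)^2*(j + 4)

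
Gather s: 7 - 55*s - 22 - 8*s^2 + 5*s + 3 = -8*s^2 - 50*s - 12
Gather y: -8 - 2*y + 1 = -2*y - 7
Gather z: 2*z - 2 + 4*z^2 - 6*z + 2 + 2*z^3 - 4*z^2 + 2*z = 2*z^3 - 2*z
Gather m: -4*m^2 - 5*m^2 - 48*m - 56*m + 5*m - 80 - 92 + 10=-9*m^2 - 99*m - 162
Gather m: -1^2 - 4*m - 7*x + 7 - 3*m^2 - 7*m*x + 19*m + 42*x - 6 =-3*m^2 + m*(15 - 7*x) + 35*x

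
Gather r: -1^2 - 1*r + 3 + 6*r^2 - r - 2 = 6*r^2 - 2*r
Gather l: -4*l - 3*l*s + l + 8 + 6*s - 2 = l*(-3*s - 3) + 6*s + 6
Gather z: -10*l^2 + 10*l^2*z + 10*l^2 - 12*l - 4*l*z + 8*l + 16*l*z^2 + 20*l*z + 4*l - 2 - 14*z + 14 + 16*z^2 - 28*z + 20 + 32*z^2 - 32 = z^2*(16*l + 48) + z*(10*l^2 + 16*l - 42)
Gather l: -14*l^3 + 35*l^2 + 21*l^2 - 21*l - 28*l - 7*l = -14*l^3 + 56*l^2 - 56*l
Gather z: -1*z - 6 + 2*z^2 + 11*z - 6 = 2*z^2 + 10*z - 12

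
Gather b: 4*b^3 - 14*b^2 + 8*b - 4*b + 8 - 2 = 4*b^3 - 14*b^2 + 4*b + 6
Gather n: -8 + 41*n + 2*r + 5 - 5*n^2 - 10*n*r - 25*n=-5*n^2 + n*(16 - 10*r) + 2*r - 3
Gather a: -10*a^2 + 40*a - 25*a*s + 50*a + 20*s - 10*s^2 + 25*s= -10*a^2 + a*(90 - 25*s) - 10*s^2 + 45*s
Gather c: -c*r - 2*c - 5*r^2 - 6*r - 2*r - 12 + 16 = c*(-r - 2) - 5*r^2 - 8*r + 4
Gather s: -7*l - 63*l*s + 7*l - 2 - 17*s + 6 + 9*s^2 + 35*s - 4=9*s^2 + s*(18 - 63*l)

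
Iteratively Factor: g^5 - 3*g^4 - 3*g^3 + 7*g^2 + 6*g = (g + 1)*(g^4 - 4*g^3 + g^2 + 6*g) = (g - 3)*(g + 1)*(g^3 - g^2 - 2*g) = (g - 3)*(g - 2)*(g + 1)*(g^2 + g) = g*(g - 3)*(g - 2)*(g + 1)*(g + 1)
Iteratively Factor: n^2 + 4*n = (n + 4)*(n)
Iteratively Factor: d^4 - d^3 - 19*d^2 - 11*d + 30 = (d - 5)*(d^3 + 4*d^2 + d - 6) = (d - 5)*(d + 2)*(d^2 + 2*d - 3) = (d - 5)*(d + 2)*(d + 3)*(d - 1)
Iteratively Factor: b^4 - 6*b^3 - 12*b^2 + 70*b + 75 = (b + 1)*(b^3 - 7*b^2 - 5*b + 75) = (b - 5)*(b + 1)*(b^2 - 2*b - 15) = (b - 5)*(b + 1)*(b + 3)*(b - 5)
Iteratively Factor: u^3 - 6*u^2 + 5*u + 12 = (u - 3)*(u^2 - 3*u - 4) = (u - 4)*(u - 3)*(u + 1)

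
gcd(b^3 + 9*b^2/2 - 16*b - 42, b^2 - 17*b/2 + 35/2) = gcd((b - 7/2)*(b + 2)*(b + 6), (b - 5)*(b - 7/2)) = b - 7/2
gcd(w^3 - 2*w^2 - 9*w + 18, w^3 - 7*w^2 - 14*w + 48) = w^2 + w - 6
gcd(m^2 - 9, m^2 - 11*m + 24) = m - 3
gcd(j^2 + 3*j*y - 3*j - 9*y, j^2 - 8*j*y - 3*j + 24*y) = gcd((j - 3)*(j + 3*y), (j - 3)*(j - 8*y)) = j - 3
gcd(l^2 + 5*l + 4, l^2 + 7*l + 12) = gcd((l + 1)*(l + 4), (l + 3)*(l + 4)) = l + 4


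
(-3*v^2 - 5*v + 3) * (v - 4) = -3*v^3 + 7*v^2 + 23*v - 12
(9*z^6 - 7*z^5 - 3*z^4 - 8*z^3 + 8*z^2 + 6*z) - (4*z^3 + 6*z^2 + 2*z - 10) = 9*z^6 - 7*z^5 - 3*z^4 - 12*z^3 + 2*z^2 + 4*z + 10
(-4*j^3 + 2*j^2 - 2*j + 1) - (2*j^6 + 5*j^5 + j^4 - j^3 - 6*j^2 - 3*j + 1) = -2*j^6 - 5*j^5 - j^4 - 3*j^3 + 8*j^2 + j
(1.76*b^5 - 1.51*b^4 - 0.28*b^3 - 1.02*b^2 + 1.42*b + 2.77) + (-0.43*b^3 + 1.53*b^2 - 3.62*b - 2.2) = 1.76*b^5 - 1.51*b^4 - 0.71*b^3 + 0.51*b^2 - 2.2*b + 0.57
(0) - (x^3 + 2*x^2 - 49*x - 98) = -x^3 - 2*x^2 + 49*x + 98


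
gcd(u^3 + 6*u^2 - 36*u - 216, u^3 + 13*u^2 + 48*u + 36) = u^2 + 12*u + 36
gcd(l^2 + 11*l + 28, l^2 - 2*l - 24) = l + 4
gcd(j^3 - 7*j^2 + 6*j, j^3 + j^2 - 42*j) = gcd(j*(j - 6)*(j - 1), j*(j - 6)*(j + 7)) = j^2 - 6*j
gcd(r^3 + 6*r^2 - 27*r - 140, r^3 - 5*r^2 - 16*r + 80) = r^2 - r - 20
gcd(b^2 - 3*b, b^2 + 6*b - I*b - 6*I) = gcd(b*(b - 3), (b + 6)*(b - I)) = 1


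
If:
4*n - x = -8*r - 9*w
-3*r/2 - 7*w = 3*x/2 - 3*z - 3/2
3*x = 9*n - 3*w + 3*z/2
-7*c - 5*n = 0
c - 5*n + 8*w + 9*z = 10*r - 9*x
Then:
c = 2287*z/1438 + 276/719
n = -16009*z/7190 - 1932/3595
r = -13351*z/3595 - 4491/3595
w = 11661*z/3595 + 3786/3595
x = -33877*z/3595 - 9582/3595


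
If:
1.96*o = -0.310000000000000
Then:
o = -0.16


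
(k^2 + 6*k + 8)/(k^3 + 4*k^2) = (k + 2)/k^2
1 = 1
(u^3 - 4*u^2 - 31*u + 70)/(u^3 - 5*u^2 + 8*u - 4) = (u^2 - 2*u - 35)/(u^2 - 3*u + 2)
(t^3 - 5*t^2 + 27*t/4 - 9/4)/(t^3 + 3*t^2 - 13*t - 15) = (t^2 - 2*t + 3/4)/(t^2 + 6*t + 5)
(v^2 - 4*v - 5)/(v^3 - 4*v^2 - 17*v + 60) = (v + 1)/(v^2 + v - 12)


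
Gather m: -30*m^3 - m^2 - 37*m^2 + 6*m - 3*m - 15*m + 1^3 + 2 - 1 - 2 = -30*m^3 - 38*m^2 - 12*m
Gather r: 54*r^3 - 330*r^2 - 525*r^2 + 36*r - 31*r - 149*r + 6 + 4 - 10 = 54*r^3 - 855*r^2 - 144*r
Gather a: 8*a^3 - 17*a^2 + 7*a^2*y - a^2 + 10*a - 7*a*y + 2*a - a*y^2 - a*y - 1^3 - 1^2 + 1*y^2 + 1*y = 8*a^3 + a^2*(7*y - 18) + a*(-y^2 - 8*y + 12) + y^2 + y - 2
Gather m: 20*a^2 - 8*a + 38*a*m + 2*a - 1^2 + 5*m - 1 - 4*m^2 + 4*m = 20*a^2 - 6*a - 4*m^2 + m*(38*a + 9) - 2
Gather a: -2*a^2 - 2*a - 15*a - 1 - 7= -2*a^2 - 17*a - 8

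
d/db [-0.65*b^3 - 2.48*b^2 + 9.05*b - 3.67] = -1.95*b^2 - 4.96*b + 9.05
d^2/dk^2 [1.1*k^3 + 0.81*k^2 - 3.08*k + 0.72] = 6.6*k + 1.62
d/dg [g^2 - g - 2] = 2*g - 1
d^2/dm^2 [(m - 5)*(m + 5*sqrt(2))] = 2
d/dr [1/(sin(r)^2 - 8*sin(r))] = 2*(4 - sin(r))*cos(r)/((sin(r) - 8)^2*sin(r)^2)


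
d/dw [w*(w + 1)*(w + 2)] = 3*w^2 + 6*w + 2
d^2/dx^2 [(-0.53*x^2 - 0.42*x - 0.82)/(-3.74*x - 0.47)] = 21.697266/(52.313624*x^3 + 19.722516*x^2 + 2.478498*x + 0.103823)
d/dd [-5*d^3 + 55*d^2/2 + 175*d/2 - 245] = -15*d^2 + 55*d + 175/2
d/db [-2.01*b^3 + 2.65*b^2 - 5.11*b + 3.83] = -6.03*b^2 + 5.3*b - 5.11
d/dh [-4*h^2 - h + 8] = -8*h - 1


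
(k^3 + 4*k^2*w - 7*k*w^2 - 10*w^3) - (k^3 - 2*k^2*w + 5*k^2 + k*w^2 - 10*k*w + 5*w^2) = 6*k^2*w - 5*k^2 - 8*k*w^2 + 10*k*w - 10*w^3 - 5*w^2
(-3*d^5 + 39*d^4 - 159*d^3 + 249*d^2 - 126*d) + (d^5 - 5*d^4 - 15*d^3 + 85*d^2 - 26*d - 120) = -2*d^5 + 34*d^4 - 174*d^3 + 334*d^2 - 152*d - 120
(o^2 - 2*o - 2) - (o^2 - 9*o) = 7*o - 2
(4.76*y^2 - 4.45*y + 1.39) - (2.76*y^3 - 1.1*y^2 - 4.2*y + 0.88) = -2.76*y^3 + 5.86*y^2 - 0.25*y + 0.51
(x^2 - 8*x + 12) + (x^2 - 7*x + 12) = 2*x^2 - 15*x + 24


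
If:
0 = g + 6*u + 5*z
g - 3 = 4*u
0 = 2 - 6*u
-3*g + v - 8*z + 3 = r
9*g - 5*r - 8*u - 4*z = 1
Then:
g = 13/3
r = 202/25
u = 1/3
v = 596/75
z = -19/15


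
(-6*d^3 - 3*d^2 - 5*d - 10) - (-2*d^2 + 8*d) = -6*d^3 - d^2 - 13*d - 10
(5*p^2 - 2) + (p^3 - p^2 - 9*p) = p^3 + 4*p^2 - 9*p - 2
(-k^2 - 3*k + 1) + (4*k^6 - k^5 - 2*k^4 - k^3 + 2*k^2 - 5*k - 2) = 4*k^6 - k^5 - 2*k^4 - k^3 + k^2 - 8*k - 1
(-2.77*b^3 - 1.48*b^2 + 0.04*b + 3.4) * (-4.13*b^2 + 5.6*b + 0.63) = 11.4401*b^5 - 9.3996*b^4 - 10.1983*b^3 - 14.7504*b^2 + 19.0652*b + 2.142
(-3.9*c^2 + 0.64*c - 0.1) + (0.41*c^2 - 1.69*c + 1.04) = -3.49*c^2 - 1.05*c + 0.94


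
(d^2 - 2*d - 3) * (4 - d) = -d^3 + 6*d^2 - 5*d - 12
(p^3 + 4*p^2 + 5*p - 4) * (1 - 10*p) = -10*p^4 - 39*p^3 - 46*p^2 + 45*p - 4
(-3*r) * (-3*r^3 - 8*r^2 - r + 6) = 9*r^4 + 24*r^3 + 3*r^2 - 18*r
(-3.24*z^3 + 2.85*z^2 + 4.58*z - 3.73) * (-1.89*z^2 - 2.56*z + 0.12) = 6.1236*z^5 + 2.9079*z^4 - 16.341*z^3 - 4.3331*z^2 + 10.0984*z - 0.4476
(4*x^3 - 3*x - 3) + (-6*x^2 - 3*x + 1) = 4*x^3 - 6*x^2 - 6*x - 2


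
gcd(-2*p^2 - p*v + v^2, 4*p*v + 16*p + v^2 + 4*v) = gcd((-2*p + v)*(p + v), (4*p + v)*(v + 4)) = 1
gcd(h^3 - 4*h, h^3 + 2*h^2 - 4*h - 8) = h^2 - 4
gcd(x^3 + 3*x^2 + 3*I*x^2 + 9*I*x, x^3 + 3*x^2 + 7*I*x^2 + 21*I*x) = x^2 + 3*x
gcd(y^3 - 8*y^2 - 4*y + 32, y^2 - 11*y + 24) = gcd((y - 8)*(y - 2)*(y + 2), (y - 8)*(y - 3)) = y - 8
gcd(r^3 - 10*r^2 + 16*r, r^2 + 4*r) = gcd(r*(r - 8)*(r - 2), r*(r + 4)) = r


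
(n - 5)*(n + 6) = n^2 + n - 30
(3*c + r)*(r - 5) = 3*c*r - 15*c + r^2 - 5*r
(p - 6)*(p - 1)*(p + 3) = p^3 - 4*p^2 - 15*p + 18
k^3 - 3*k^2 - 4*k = k*(k - 4)*(k + 1)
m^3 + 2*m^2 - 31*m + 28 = (m - 4)*(m - 1)*(m + 7)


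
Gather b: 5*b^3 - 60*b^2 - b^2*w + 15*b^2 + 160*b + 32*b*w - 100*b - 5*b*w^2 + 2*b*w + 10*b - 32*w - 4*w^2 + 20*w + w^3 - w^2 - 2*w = 5*b^3 + b^2*(-w - 45) + b*(-5*w^2 + 34*w + 70) + w^3 - 5*w^2 - 14*w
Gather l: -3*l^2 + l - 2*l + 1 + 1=-3*l^2 - l + 2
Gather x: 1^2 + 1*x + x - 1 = 2*x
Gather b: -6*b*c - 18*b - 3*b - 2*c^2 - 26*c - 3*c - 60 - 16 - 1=b*(-6*c - 21) - 2*c^2 - 29*c - 77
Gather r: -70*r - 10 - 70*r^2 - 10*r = -70*r^2 - 80*r - 10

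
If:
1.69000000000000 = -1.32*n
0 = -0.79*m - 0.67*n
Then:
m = 1.09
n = -1.28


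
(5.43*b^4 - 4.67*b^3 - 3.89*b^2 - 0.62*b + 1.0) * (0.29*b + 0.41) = 1.5747*b^5 + 0.872*b^4 - 3.0428*b^3 - 1.7747*b^2 + 0.0358*b + 0.41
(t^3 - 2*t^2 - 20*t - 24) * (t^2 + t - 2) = t^5 - t^4 - 24*t^3 - 40*t^2 + 16*t + 48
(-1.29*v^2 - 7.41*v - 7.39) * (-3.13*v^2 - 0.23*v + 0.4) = 4.0377*v^4 + 23.49*v^3 + 24.319*v^2 - 1.2643*v - 2.956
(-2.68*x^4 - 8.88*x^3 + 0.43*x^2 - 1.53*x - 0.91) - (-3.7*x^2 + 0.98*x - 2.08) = -2.68*x^4 - 8.88*x^3 + 4.13*x^2 - 2.51*x + 1.17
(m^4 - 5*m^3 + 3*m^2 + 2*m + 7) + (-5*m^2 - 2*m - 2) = m^4 - 5*m^3 - 2*m^2 + 5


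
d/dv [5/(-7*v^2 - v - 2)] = 5*(14*v + 1)/(7*v^2 + v + 2)^2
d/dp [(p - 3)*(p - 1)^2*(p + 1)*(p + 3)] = 5*p^4 - 4*p^3 - 30*p^2 + 20*p + 9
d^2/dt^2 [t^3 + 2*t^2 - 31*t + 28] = 6*t + 4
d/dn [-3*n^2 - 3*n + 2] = -6*n - 3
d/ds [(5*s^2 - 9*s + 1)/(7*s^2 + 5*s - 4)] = (88*s^2 - 54*s + 31)/(49*s^4 + 70*s^3 - 31*s^2 - 40*s + 16)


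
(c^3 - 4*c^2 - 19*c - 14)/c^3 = 1 - 4/c - 19/c^2 - 14/c^3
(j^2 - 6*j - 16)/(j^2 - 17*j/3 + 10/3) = 3*(j^2 - 6*j - 16)/(3*j^2 - 17*j + 10)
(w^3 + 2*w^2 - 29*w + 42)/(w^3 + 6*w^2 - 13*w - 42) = (w - 2)/(w + 2)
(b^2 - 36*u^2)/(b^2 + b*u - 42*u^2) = (b + 6*u)/(b + 7*u)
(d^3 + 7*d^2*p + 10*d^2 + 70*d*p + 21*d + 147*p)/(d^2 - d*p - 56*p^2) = (-d^2 - 10*d - 21)/(-d + 8*p)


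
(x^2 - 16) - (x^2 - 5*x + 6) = 5*x - 22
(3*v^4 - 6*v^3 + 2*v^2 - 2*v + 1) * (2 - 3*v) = -9*v^5 + 24*v^4 - 18*v^3 + 10*v^2 - 7*v + 2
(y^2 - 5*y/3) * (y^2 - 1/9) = y^4 - 5*y^3/3 - y^2/9 + 5*y/27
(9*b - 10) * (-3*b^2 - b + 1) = -27*b^3 + 21*b^2 + 19*b - 10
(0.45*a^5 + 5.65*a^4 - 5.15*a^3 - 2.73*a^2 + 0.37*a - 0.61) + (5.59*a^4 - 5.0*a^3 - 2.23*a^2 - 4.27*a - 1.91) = 0.45*a^5 + 11.24*a^4 - 10.15*a^3 - 4.96*a^2 - 3.9*a - 2.52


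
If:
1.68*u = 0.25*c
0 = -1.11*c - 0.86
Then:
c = -0.77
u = -0.12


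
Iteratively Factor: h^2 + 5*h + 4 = (h + 1)*(h + 4)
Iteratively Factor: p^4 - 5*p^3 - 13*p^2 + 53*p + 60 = (p - 5)*(p^3 - 13*p - 12) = (p - 5)*(p + 3)*(p^2 - 3*p - 4) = (p - 5)*(p + 1)*(p + 3)*(p - 4)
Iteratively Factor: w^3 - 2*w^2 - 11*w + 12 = (w - 4)*(w^2 + 2*w - 3) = (w - 4)*(w - 1)*(w + 3)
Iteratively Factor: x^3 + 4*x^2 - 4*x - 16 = (x - 2)*(x^2 + 6*x + 8) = (x - 2)*(x + 2)*(x + 4)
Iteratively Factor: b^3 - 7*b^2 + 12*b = (b)*(b^2 - 7*b + 12) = b*(b - 4)*(b - 3)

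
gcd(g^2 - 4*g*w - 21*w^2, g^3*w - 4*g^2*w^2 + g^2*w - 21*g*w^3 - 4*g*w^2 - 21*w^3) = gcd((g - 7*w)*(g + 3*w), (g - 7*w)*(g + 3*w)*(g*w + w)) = -g^2 + 4*g*w + 21*w^2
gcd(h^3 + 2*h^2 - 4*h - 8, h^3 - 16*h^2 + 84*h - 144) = 1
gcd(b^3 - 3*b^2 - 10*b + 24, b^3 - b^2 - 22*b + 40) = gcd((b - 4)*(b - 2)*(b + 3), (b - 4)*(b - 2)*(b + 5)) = b^2 - 6*b + 8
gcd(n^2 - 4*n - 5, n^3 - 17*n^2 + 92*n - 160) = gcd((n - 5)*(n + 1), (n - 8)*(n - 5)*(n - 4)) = n - 5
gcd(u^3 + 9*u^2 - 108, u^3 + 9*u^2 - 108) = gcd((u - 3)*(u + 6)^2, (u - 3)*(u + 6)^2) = u^3 + 9*u^2 - 108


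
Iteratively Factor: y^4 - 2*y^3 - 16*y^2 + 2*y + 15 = (y - 1)*(y^3 - y^2 - 17*y - 15) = (y - 1)*(y + 1)*(y^2 - 2*y - 15) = (y - 1)*(y + 1)*(y + 3)*(y - 5)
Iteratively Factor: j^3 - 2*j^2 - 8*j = (j + 2)*(j^2 - 4*j) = (j - 4)*(j + 2)*(j)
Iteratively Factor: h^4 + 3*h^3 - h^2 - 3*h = (h)*(h^3 + 3*h^2 - h - 3) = h*(h + 3)*(h^2 - 1) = h*(h - 1)*(h + 3)*(h + 1)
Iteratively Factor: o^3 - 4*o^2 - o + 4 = (o + 1)*(o^2 - 5*o + 4) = (o - 4)*(o + 1)*(o - 1)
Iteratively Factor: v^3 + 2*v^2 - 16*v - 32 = (v - 4)*(v^2 + 6*v + 8) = (v - 4)*(v + 2)*(v + 4)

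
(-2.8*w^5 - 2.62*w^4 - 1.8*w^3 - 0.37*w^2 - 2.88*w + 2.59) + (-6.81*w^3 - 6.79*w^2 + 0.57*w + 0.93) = -2.8*w^5 - 2.62*w^4 - 8.61*w^3 - 7.16*w^2 - 2.31*w + 3.52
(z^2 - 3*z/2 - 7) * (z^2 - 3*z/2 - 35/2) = z^4 - 3*z^3 - 89*z^2/4 + 147*z/4 + 245/2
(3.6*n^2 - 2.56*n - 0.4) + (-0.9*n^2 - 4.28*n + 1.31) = 2.7*n^2 - 6.84*n + 0.91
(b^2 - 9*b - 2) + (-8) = b^2 - 9*b - 10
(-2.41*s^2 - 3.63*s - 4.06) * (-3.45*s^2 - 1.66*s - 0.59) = 8.3145*s^4 + 16.5241*s^3 + 21.4547*s^2 + 8.8813*s + 2.3954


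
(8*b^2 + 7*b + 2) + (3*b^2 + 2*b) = 11*b^2 + 9*b + 2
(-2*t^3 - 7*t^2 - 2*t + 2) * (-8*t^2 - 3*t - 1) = 16*t^5 + 62*t^4 + 39*t^3 - 3*t^2 - 4*t - 2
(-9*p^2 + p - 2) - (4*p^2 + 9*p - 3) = -13*p^2 - 8*p + 1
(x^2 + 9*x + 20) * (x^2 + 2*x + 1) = x^4 + 11*x^3 + 39*x^2 + 49*x + 20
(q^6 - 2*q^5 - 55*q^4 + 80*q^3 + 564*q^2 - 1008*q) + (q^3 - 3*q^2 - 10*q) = q^6 - 2*q^5 - 55*q^4 + 81*q^3 + 561*q^2 - 1018*q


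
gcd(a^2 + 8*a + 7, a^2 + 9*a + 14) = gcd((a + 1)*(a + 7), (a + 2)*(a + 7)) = a + 7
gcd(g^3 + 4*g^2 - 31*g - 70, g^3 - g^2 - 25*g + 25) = g - 5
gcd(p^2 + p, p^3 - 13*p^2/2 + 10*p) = p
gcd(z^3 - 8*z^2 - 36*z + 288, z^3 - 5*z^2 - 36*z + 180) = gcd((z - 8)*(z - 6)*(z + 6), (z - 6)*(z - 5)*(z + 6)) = z^2 - 36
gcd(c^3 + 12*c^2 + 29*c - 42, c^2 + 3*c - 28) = c + 7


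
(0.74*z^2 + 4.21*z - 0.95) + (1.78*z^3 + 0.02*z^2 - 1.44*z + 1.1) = 1.78*z^3 + 0.76*z^2 + 2.77*z + 0.15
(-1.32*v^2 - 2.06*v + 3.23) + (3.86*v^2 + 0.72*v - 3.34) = 2.54*v^2 - 1.34*v - 0.11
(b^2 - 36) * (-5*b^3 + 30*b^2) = -5*b^5 + 30*b^4 + 180*b^3 - 1080*b^2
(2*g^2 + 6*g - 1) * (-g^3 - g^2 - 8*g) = -2*g^5 - 8*g^4 - 21*g^3 - 47*g^2 + 8*g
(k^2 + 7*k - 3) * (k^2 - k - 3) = k^4 + 6*k^3 - 13*k^2 - 18*k + 9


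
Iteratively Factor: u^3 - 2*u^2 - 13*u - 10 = (u + 1)*(u^2 - 3*u - 10) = (u + 1)*(u + 2)*(u - 5)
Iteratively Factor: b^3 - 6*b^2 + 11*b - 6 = (b - 1)*(b^2 - 5*b + 6) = (b - 3)*(b - 1)*(b - 2)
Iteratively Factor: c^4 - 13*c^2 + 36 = (c + 3)*(c^3 - 3*c^2 - 4*c + 12) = (c - 3)*(c + 3)*(c^2 - 4) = (c - 3)*(c - 2)*(c + 3)*(c + 2)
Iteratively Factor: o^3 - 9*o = (o)*(o^2 - 9) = o*(o + 3)*(o - 3)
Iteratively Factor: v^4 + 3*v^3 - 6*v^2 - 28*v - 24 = (v - 3)*(v^3 + 6*v^2 + 12*v + 8) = (v - 3)*(v + 2)*(v^2 + 4*v + 4) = (v - 3)*(v + 2)^2*(v + 2)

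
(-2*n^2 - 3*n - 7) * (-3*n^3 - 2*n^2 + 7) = 6*n^5 + 13*n^4 + 27*n^3 - 21*n - 49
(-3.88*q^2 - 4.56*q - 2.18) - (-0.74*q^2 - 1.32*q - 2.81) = -3.14*q^2 - 3.24*q + 0.63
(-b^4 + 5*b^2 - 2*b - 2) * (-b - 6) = b^5 + 6*b^4 - 5*b^3 - 28*b^2 + 14*b + 12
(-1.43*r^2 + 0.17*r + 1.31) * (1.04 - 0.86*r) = 1.2298*r^3 - 1.6334*r^2 - 0.9498*r + 1.3624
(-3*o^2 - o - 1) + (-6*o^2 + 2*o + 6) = -9*o^2 + o + 5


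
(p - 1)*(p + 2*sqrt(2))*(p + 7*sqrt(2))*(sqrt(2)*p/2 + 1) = sqrt(2)*p^4/2 - sqrt(2)*p^3/2 + 10*p^3 - 10*p^2 + 23*sqrt(2)*p^2 - 23*sqrt(2)*p + 28*p - 28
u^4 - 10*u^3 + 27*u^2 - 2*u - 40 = (u - 5)*(u - 4)*(u - 2)*(u + 1)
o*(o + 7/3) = o^2 + 7*o/3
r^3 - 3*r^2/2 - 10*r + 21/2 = (r - 7/2)*(r - 1)*(r + 3)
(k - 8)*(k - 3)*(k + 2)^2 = k^4 - 7*k^3 - 16*k^2 + 52*k + 96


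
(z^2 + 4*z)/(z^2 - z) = (z + 4)/(z - 1)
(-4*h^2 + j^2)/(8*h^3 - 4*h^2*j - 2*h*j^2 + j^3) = -1/(2*h - j)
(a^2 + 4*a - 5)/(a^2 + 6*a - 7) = (a + 5)/(a + 7)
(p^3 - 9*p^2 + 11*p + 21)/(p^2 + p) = p - 10 + 21/p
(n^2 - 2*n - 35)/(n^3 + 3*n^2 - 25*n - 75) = (n - 7)/(n^2 - 2*n - 15)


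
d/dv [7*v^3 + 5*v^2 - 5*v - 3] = 21*v^2 + 10*v - 5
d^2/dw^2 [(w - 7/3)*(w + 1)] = 2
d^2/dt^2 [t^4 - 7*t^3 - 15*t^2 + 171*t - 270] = 12*t^2 - 42*t - 30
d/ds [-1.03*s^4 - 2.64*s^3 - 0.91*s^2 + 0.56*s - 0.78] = -4.12*s^3 - 7.92*s^2 - 1.82*s + 0.56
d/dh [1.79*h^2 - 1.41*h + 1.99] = 3.58*h - 1.41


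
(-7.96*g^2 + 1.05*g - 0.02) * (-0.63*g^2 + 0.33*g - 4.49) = 5.0148*g^4 - 3.2883*g^3 + 36.0995*g^2 - 4.7211*g + 0.0898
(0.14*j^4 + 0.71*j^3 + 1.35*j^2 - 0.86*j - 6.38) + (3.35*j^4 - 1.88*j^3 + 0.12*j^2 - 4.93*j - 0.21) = 3.49*j^4 - 1.17*j^3 + 1.47*j^2 - 5.79*j - 6.59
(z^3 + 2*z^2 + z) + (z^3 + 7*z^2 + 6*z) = 2*z^3 + 9*z^2 + 7*z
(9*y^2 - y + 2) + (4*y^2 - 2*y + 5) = 13*y^2 - 3*y + 7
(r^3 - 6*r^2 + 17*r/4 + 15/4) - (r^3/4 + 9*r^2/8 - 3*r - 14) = 3*r^3/4 - 57*r^2/8 + 29*r/4 + 71/4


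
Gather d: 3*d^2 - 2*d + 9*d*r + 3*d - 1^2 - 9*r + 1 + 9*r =3*d^2 + d*(9*r + 1)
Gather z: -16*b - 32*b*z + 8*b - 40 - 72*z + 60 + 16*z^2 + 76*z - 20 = -8*b + 16*z^2 + z*(4 - 32*b)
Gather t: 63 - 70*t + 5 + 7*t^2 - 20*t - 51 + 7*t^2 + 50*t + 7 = 14*t^2 - 40*t + 24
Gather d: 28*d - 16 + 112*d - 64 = 140*d - 80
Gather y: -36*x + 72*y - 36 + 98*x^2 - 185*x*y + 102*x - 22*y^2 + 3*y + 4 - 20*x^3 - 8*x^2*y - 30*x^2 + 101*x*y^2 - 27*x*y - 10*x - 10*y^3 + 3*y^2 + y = -20*x^3 + 68*x^2 + 56*x - 10*y^3 + y^2*(101*x - 19) + y*(-8*x^2 - 212*x + 76) - 32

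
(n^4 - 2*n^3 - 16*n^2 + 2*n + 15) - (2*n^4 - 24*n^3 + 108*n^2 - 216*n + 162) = -n^4 + 22*n^3 - 124*n^2 + 218*n - 147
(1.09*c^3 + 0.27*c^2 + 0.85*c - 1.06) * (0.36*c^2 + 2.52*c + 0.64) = 0.3924*c^5 + 2.844*c^4 + 1.684*c^3 + 1.9332*c^2 - 2.1272*c - 0.6784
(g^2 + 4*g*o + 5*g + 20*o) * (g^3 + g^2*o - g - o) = g^5 + 5*g^4*o + 5*g^4 + 4*g^3*o^2 + 25*g^3*o - g^3 + 20*g^2*o^2 - 5*g^2*o - 5*g^2 - 4*g*o^2 - 25*g*o - 20*o^2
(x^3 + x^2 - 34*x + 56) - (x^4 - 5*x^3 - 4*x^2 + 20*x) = -x^4 + 6*x^3 + 5*x^2 - 54*x + 56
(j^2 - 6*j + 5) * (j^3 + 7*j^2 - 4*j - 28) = j^5 + j^4 - 41*j^3 + 31*j^2 + 148*j - 140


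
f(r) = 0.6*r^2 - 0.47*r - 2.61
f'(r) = 1.2*r - 0.47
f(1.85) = -1.43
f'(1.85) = 1.75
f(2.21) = -0.72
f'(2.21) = 2.18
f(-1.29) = -1.01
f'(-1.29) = -2.02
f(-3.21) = 5.08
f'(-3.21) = -4.32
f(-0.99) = -1.56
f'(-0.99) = -1.66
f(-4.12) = 9.51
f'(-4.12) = -5.41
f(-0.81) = -1.84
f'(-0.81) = -1.44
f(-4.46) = 11.42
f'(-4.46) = -5.82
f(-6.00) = 21.81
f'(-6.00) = -7.67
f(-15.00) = 139.44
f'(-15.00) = -18.47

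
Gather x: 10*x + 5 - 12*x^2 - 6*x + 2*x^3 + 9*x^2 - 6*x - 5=2*x^3 - 3*x^2 - 2*x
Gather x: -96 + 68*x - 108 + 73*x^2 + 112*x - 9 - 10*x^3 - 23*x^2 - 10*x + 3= -10*x^3 + 50*x^2 + 170*x - 210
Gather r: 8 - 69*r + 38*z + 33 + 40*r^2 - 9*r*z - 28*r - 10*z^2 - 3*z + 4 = 40*r^2 + r*(-9*z - 97) - 10*z^2 + 35*z + 45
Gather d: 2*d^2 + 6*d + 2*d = 2*d^2 + 8*d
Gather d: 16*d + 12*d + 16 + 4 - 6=28*d + 14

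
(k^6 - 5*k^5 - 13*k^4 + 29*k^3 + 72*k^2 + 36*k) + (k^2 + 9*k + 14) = k^6 - 5*k^5 - 13*k^4 + 29*k^3 + 73*k^2 + 45*k + 14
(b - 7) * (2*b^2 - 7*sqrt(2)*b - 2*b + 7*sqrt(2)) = 2*b^3 - 16*b^2 - 7*sqrt(2)*b^2 + 14*b + 56*sqrt(2)*b - 49*sqrt(2)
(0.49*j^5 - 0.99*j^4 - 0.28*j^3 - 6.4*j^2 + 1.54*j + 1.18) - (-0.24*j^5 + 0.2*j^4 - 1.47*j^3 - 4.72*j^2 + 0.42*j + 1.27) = 0.73*j^5 - 1.19*j^4 + 1.19*j^3 - 1.68*j^2 + 1.12*j - 0.0900000000000001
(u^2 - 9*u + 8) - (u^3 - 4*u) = -u^3 + u^2 - 5*u + 8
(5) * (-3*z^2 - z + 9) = -15*z^2 - 5*z + 45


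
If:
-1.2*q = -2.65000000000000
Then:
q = 2.21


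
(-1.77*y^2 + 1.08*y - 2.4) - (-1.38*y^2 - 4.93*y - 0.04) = -0.39*y^2 + 6.01*y - 2.36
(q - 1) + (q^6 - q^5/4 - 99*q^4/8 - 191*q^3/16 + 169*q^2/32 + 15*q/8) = q^6 - q^5/4 - 99*q^4/8 - 191*q^3/16 + 169*q^2/32 + 23*q/8 - 1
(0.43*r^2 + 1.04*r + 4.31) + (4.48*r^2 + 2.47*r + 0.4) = 4.91*r^2 + 3.51*r + 4.71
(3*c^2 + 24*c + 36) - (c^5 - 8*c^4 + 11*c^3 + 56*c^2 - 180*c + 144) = -c^5 + 8*c^4 - 11*c^3 - 53*c^2 + 204*c - 108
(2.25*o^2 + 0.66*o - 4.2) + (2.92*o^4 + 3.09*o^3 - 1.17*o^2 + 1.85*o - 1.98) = 2.92*o^4 + 3.09*o^3 + 1.08*o^2 + 2.51*o - 6.18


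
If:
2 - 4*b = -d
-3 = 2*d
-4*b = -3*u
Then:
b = 1/8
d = -3/2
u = 1/6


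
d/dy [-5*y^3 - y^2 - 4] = y*(-15*y - 2)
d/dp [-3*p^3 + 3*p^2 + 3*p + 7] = -9*p^2 + 6*p + 3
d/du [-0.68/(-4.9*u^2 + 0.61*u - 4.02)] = (0.4148 - 6.664*u)/(4.9*u^2 - 0.61*u + 4.02)^2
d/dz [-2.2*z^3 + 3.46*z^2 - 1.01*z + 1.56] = -6.6*z^2 + 6.92*z - 1.01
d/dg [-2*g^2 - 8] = -4*g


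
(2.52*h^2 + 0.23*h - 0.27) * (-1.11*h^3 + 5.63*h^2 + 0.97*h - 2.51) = -2.7972*h^5 + 13.9323*h^4 + 4.039*h^3 - 7.6222*h^2 - 0.8392*h + 0.6777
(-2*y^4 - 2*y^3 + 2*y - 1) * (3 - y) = 2*y^5 - 4*y^4 - 6*y^3 - 2*y^2 + 7*y - 3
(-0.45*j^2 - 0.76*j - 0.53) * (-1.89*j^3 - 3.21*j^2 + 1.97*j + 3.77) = 0.8505*j^5 + 2.8809*j^4 + 2.5548*j^3 - 1.4924*j^2 - 3.9093*j - 1.9981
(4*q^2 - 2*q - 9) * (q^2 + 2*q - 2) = 4*q^4 + 6*q^3 - 21*q^2 - 14*q + 18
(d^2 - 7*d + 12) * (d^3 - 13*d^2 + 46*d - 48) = d^5 - 20*d^4 + 149*d^3 - 526*d^2 + 888*d - 576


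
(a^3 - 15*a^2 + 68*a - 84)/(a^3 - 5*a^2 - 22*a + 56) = (a - 6)/(a + 4)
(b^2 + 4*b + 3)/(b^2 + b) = (b + 3)/b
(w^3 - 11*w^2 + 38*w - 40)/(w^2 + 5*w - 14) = (w^2 - 9*w + 20)/(w + 7)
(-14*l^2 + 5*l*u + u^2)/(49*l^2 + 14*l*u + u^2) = (-2*l + u)/(7*l + u)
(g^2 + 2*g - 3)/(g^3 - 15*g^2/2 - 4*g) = 2*(-g^2 - 2*g + 3)/(g*(-2*g^2 + 15*g + 8))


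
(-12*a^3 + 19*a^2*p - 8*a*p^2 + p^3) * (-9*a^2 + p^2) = 108*a^5 - 171*a^4*p + 60*a^3*p^2 + 10*a^2*p^3 - 8*a*p^4 + p^5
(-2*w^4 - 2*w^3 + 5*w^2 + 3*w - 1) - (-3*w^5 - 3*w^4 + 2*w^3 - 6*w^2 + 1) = 3*w^5 + w^4 - 4*w^3 + 11*w^2 + 3*w - 2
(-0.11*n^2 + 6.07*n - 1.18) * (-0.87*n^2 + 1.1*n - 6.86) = 0.0957*n^4 - 5.4019*n^3 + 8.4582*n^2 - 42.9382*n + 8.0948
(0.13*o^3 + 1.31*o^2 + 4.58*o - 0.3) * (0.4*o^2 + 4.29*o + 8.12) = 0.052*o^5 + 1.0817*o^4 + 8.5075*o^3 + 30.1654*o^2 + 35.9026*o - 2.436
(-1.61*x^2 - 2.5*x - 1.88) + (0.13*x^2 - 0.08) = -1.48*x^2 - 2.5*x - 1.96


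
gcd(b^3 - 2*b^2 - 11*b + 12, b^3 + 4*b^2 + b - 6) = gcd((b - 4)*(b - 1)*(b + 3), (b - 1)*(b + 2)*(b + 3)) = b^2 + 2*b - 3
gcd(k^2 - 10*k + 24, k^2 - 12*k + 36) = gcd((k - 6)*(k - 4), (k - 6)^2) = k - 6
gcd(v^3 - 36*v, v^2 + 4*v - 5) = 1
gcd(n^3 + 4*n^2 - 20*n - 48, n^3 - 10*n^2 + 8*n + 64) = n^2 - 2*n - 8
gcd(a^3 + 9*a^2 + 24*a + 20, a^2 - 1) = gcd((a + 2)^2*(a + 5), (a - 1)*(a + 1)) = 1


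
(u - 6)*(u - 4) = u^2 - 10*u + 24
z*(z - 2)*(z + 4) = z^3 + 2*z^2 - 8*z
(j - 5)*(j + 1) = j^2 - 4*j - 5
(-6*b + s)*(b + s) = -6*b^2 - 5*b*s + s^2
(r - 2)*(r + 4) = r^2 + 2*r - 8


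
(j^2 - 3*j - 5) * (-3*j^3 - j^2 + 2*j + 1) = -3*j^5 + 8*j^4 + 20*j^3 - 13*j - 5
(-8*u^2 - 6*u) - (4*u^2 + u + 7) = -12*u^2 - 7*u - 7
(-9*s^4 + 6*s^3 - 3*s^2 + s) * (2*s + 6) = -18*s^5 - 42*s^4 + 30*s^3 - 16*s^2 + 6*s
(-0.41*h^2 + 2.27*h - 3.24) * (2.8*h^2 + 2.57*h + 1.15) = -1.148*h^4 + 5.3023*h^3 - 3.7096*h^2 - 5.7163*h - 3.726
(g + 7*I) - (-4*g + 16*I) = 5*g - 9*I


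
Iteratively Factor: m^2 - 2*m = (m)*(m - 2)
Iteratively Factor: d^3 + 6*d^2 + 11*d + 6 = (d + 1)*(d^2 + 5*d + 6) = (d + 1)*(d + 3)*(d + 2)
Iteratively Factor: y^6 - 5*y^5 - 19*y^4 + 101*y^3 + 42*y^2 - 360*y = (y + 2)*(y^5 - 7*y^4 - 5*y^3 + 111*y^2 - 180*y) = (y - 3)*(y + 2)*(y^4 - 4*y^3 - 17*y^2 + 60*y) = (y - 5)*(y - 3)*(y + 2)*(y^3 + y^2 - 12*y) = y*(y - 5)*(y - 3)*(y + 2)*(y^2 + y - 12) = y*(y - 5)*(y - 3)*(y + 2)*(y + 4)*(y - 3)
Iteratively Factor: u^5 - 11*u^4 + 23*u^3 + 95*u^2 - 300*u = (u - 5)*(u^4 - 6*u^3 - 7*u^2 + 60*u) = (u - 5)*(u + 3)*(u^3 - 9*u^2 + 20*u) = u*(u - 5)*(u + 3)*(u^2 - 9*u + 20) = u*(u - 5)*(u - 4)*(u + 3)*(u - 5)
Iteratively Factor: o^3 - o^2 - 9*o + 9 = (o - 1)*(o^2 - 9) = (o - 3)*(o - 1)*(o + 3)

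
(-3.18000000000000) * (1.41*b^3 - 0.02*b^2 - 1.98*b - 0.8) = -4.4838*b^3 + 0.0636*b^2 + 6.2964*b + 2.544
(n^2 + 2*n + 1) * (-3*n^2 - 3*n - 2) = -3*n^4 - 9*n^3 - 11*n^2 - 7*n - 2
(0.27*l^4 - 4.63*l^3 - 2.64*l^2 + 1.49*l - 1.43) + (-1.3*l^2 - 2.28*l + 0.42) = 0.27*l^4 - 4.63*l^3 - 3.94*l^2 - 0.79*l - 1.01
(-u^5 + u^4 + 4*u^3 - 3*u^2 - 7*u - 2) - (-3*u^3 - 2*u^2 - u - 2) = -u^5 + u^4 + 7*u^3 - u^2 - 6*u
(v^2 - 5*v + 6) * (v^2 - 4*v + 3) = v^4 - 9*v^3 + 29*v^2 - 39*v + 18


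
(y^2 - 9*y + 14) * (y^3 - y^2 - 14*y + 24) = y^5 - 10*y^4 + 9*y^3 + 136*y^2 - 412*y + 336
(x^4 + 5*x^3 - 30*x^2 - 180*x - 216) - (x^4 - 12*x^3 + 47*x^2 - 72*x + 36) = 17*x^3 - 77*x^2 - 108*x - 252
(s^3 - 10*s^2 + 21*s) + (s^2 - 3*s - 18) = s^3 - 9*s^2 + 18*s - 18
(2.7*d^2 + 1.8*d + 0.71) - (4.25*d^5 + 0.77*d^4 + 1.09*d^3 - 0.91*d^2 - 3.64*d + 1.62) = -4.25*d^5 - 0.77*d^4 - 1.09*d^3 + 3.61*d^2 + 5.44*d - 0.91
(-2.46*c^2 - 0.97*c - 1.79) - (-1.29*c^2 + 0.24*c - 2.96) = -1.17*c^2 - 1.21*c + 1.17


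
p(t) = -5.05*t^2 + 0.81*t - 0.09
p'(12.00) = -120.39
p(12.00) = -717.57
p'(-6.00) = 61.41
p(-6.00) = -186.75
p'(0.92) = -8.48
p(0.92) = -3.62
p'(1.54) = -14.74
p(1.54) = -10.82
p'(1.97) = -19.09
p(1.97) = -18.09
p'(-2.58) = 26.87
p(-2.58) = -35.79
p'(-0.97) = 10.61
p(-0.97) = -5.63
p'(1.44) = -13.73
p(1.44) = -9.40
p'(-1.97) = 20.71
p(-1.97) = -21.28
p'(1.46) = -13.94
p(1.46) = -9.67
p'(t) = 0.81 - 10.1*t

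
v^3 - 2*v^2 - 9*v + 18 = (v - 3)*(v - 2)*(v + 3)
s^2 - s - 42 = (s - 7)*(s + 6)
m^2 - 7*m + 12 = (m - 4)*(m - 3)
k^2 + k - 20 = (k - 4)*(k + 5)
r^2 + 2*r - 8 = (r - 2)*(r + 4)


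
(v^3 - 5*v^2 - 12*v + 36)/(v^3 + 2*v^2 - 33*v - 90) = (v - 2)/(v + 5)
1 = 1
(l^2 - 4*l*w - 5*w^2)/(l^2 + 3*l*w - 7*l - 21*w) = (l^2 - 4*l*w - 5*w^2)/(l^2 + 3*l*w - 7*l - 21*w)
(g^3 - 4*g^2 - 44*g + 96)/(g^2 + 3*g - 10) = (g^2 - 2*g - 48)/(g + 5)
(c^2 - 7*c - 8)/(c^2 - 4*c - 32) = (c + 1)/(c + 4)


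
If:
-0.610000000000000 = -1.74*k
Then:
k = 0.35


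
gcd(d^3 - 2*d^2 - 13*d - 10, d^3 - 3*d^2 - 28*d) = 1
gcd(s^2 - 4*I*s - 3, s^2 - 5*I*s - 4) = s - I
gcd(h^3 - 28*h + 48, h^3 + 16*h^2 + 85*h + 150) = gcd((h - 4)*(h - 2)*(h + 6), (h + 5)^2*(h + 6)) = h + 6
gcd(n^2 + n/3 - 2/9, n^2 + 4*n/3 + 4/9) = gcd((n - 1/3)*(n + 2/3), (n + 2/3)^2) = n + 2/3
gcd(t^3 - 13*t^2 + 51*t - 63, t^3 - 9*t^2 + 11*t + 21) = t^2 - 10*t + 21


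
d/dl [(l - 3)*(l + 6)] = 2*l + 3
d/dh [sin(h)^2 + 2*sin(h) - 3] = 2*(sin(h) + 1)*cos(h)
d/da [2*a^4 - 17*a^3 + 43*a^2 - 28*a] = 8*a^3 - 51*a^2 + 86*a - 28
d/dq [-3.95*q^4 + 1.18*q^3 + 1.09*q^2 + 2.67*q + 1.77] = -15.8*q^3 + 3.54*q^2 + 2.18*q + 2.67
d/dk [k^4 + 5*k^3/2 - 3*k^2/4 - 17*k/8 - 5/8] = 4*k^3 + 15*k^2/2 - 3*k/2 - 17/8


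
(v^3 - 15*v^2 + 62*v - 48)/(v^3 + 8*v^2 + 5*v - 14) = (v^2 - 14*v + 48)/(v^2 + 9*v + 14)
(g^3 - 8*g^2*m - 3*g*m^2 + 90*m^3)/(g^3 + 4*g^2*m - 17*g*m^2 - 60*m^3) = (g^2 - 11*g*m + 30*m^2)/(g^2 + g*m - 20*m^2)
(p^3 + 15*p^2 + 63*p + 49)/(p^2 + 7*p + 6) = (p^2 + 14*p + 49)/(p + 6)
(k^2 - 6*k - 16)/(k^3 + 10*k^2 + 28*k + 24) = (k - 8)/(k^2 + 8*k + 12)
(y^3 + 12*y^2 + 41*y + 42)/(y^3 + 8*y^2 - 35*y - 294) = (y^2 + 5*y + 6)/(y^2 + y - 42)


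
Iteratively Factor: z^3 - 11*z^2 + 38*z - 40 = (z - 2)*(z^2 - 9*z + 20) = (z - 4)*(z - 2)*(z - 5)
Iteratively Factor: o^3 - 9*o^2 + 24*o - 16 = (o - 4)*(o^2 - 5*o + 4) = (o - 4)^2*(o - 1)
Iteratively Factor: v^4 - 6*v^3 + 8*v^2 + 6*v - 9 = (v - 1)*(v^3 - 5*v^2 + 3*v + 9) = (v - 3)*(v - 1)*(v^2 - 2*v - 3) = (v - 3)*(v - 1)*(v + 1)*(v - 3)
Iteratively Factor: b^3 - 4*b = (b)*(b^2 - 4) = b*(b + 2)*(b - 2)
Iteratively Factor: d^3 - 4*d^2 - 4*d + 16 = (d - 2)*(d^2 - 2*d - 8) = (d - 2)*(d + 2)*(d - 4)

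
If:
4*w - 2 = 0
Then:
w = 1/2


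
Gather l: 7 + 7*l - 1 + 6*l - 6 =13*l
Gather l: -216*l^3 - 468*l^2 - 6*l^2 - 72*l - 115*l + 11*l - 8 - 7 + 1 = -216*l^3 - 474*l^2 - 176*l - 14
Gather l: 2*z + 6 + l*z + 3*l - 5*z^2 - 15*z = l*(z + 3) - 5*z^2 - 13*z + 6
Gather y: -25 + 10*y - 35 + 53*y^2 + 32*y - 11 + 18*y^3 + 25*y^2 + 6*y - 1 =18*y^3 + 78*y^2 + 48*y - 72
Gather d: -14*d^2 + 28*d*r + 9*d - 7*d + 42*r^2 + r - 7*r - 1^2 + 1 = -14*d^2 + d*(28*r + 2) + 42*r^2 - 6*r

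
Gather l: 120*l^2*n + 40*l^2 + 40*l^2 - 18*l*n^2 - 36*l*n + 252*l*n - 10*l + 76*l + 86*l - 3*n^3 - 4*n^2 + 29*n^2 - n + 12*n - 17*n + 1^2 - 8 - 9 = l^2*(120*n + 80) + l*(-18*n^2 + 216*n + 152) - 3*n^3 + 25*n^2 - 6*n - 16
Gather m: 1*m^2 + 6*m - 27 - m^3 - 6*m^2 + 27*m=-m^3 - 5*m^2 + 33*m - 27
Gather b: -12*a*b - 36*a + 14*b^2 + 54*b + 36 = -36*a + 14*b^2 + b*(54 - 12*a) + 36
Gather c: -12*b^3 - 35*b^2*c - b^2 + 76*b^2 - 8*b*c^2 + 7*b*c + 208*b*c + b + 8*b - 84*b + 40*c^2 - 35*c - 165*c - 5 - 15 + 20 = -12*b^3 + 75*b^2 - 75*b + c^2*(40 - 8*b) + c*(-35*b^2 + 215*b - 200)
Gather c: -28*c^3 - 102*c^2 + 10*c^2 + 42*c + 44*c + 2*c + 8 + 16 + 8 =-28*c^3 - 92*c^2 + 88*c + 32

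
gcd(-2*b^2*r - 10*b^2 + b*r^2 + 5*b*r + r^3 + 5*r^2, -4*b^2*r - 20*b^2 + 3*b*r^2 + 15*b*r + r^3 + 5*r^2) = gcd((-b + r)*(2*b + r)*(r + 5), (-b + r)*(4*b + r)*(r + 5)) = -b*r - 5*b + r^2 + 5*r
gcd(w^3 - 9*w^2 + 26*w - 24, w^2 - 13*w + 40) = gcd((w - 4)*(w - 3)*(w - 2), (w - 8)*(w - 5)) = 1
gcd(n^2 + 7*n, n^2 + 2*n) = n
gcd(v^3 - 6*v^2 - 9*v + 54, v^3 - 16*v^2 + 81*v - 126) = v^2 - 9*v + 18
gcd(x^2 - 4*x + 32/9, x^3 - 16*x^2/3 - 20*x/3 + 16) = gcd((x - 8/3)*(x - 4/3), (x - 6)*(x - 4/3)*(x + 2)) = x - 4/3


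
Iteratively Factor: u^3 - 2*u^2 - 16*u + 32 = (u + 4)*(u^2 - 6*u + 8) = (u - 4)*(u + 4)*(u - 2)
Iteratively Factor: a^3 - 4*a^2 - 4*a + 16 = (a - 4)*(a^2 - 4) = (a - 4)*(a + 2)*(a - 2)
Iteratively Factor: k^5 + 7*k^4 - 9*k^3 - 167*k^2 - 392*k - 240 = (k + 4)*(k^4 + 3*k^3 - 21*k^2 - 83*k - 60) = (k + 3)*(k + 4)*(k^3 - 21*k - 20) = (k + 3)*(k + 4)^2*(k^2 - 4*k - 5) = (k + 1)*(k + 3)*(k + 4)^2*(k - 5)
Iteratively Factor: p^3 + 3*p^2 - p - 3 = (p - 1)*(p^2 + 4*p + 3) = (p - 1)*(p + 1)*(p + 3)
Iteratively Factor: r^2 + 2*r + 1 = (r + 1)*(r + 1)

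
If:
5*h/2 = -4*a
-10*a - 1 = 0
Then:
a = -1/10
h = 4/25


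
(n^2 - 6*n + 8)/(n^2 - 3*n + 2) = (n - 4)/(n - 1)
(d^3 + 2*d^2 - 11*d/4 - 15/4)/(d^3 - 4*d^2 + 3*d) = (4*d^3 + 8*d^2 - 11*d - 15)/(4*d*(d^2 - 4*d + 3))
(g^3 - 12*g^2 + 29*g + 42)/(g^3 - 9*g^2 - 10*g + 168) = (g + 1)/(g + 4)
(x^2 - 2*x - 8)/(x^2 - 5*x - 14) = (x - 4)/(x - 7)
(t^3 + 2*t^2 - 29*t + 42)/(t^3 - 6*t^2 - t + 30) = (t^2 + 5*t - 14)/(t^2 - 3*t - 10)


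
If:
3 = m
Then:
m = 3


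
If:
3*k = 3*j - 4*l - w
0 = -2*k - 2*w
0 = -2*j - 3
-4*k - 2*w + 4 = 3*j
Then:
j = -3/2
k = 17/4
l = -13/4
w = -17/4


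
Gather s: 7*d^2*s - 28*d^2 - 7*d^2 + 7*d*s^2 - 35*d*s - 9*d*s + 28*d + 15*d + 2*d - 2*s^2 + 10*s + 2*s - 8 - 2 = -35*d^2 + 45*d + s^2*(7*d - 2) + s*(7*d^2 - 44*d + 12) - 10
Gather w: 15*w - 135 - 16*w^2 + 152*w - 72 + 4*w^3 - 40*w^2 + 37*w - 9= 4*w^3 - 56*w^2 + 204*w - 216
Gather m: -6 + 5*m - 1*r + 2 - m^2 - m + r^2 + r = -m^2 + 4*m + r^2 - 4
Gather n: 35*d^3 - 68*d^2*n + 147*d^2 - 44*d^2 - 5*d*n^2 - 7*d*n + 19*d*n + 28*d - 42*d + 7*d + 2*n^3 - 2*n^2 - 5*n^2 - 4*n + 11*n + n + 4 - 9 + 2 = 35*d^3 + 103*d^2 - 7*d + 2*n^3 + n^2*(-5*d - 7) + n*(-68*d^2 + 12*d + 8) - 3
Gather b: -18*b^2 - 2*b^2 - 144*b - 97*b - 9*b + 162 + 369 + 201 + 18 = -20*b^2 - 250*b + 750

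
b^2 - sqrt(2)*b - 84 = (b - 7*sqrt(2))*(b + 6*sqrt(2))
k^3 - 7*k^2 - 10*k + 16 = (k - 8)*(k - 1)*(k + 2)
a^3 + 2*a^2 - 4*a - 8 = (a - 2)*(a + 2)^2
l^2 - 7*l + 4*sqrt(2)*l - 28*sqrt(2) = (l - 7)*(l + 4*sqrt(2))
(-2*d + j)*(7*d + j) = -14*d^2 + 5*d*j + j^2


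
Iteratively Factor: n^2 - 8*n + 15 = (n - 3)*(n - 5)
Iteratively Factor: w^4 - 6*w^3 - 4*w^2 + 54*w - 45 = (w - 3)*(w^3 - 3*w^2 - 13*w + 15) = (w - 3)*(w + 3)*(w^2 - 6*w + 5) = (w - 3)*(w - 1)*(w + 3)*(w - 5)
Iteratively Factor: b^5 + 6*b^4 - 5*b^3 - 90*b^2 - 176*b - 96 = (b + 1)*(b^4 + 5*b^3 - 10*b^2 - 80*b - 96) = (b + 1)*(b + 3)*(b^3 + 2*b^2 - 16*b - 32) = (b + 1)*(b + 3)*(b + 4)*(b^2 - 2*b - 8) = (b - 4)*(b + 1)*(b + 3)*(b + 4)*(b + 2)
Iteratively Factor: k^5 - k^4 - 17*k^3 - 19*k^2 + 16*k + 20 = (k + 2)*(k^4 - 3*k^3 - 11*k^2 + 3*k + 10) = (k + 1)*(k + 2)*(k^3 - 4*k^2 - 7*k + 10) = (k - 5)*(k + 1)*(k + 2)*(k^2 + k - 2) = (k - 5)*(k - 1)*(k + 1)*(k + 2)*(k + 2)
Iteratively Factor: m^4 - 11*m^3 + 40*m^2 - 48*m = (m - 4)*(m^3 - 7*m^2 + 12*m) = m*(m - 4)*(m^2 - 7*m + 12) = m*(m - 4)*(m - 3)*(m - 4)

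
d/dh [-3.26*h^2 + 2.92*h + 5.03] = 2.92 - 6.52*h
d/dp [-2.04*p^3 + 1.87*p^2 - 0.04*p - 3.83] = -6.12*p^2 + 3.74*p - 0.04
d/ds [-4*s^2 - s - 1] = -8*s - 1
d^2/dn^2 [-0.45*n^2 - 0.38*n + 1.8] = -0.900000000000000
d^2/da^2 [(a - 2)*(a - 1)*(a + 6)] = 6*a + 6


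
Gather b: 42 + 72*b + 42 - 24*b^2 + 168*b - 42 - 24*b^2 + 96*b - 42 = -48*b^2 + 336*b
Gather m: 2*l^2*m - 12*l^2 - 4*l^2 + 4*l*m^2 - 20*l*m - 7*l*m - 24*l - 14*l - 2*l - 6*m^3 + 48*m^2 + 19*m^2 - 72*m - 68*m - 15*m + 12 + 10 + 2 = -16*l^2 - 40*l - 6*m^3 + m^2*(4*l + 67) + m*(2*l^2 - 27*l - 155) + 24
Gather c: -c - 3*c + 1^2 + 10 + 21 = 32 - 4*c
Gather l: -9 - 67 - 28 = -104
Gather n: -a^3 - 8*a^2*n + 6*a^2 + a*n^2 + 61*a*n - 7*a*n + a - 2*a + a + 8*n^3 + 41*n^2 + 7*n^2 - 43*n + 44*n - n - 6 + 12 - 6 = -a^3 + 6*a^2 + 8*n^3 + n^2*(a + 48) + n*(-8*a^2 + 54*a)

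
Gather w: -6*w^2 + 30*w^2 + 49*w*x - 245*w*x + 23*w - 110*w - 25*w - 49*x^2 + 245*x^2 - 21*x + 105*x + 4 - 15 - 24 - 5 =24*w^2 + w*(-196*x - 112) + 196*x^2 + 84*x - 40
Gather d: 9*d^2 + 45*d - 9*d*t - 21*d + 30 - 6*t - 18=9*d^2 + d*(24 - 9*t) - 6*t + 12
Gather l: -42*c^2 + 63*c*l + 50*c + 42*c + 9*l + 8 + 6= -42*c^2 + 92*c + l*(63*c + 9) + 14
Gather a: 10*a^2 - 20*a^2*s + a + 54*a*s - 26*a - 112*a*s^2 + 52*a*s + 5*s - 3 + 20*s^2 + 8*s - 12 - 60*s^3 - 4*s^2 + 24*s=a^2*(10 - 20*s) + a*(-112*s^2 + 106*s - 25) - 60*s^3 + 16*s^2 + 37*s - 15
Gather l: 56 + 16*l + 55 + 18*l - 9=34*l + 102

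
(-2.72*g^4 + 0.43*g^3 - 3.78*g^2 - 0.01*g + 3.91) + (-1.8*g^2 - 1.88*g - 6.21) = -2.72*g^4 + 0.43*g^3 - 5.58*g^2 - 1.89*g - 2.3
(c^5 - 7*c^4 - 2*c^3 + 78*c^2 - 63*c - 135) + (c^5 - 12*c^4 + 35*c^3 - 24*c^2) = 2*c^5 - 19*c^4 + 33*c^3 + 54*c^2 - 63*c - 135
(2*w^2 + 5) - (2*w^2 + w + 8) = -w - 3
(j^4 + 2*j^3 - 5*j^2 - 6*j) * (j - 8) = j^5 - 6*j^4 - 21*j^3 + 34*j^2 + 48*j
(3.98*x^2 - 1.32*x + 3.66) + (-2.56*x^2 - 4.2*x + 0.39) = 1.42*x^2 - 5.52*x + 4.05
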